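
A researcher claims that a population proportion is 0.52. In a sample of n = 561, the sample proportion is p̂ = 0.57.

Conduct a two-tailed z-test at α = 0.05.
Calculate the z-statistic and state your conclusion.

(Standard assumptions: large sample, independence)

Answer: z = 2.3705, reject H₀

Derivation:
H₀: p = 0.52, H₁: p ≠ 0.52
Standard error: SE = √(p₀(1-p₀)/n) = √(0.52×0.48/561) = 0.021093
z-statistic: z = (p̂ - p₀)/SE = (0.57 - 0.52)/0.021093 = 2.3705
Critical value: z_0.025 = ±1.960
p-value = 0.0178
Decision: reject H₀ at α = 0.05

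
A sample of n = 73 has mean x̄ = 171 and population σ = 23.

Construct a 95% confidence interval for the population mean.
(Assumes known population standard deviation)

Confidence level: 95%, α = 0.05
z_0.025 = 1.960
SE = σ/√n = 23/√73 = 2.6919
Margin of error = 1.960 × 2.6919 = 5.2761
CI: x̄ ± margin = 171 ± 5.2761
CI: (165.7239, 176.2761)

Answer: (165.7239, 176.2761)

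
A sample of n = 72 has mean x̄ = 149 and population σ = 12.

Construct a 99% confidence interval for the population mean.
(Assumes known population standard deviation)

Answer: (145.3570, 152.6430)

Derivation:
Confidence level: 99%, α = 0.01
z_0.005 = 2.576
SE = σ/√n = 12/√72 = 1.4142
Margin of error = 2.576 × 1.4142 = 3.6430
CI: x̄ ± margin = 149 ± 3.6430
CI: (145.3570, 152.6430)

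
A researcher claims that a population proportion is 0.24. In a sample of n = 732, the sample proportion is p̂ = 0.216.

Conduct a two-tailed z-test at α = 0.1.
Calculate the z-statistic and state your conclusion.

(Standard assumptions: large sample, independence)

H₀: p = 0.24, H₁: p ≠ 0.24
Standard error: SE = √(p₀(1-p₀)/n) = √(0.24×0.76/732) = 0.015785
z-statistic: z = (p̂ - p₀)/SE = (0.216 - 0.24)/0.015785 = -1.5204
Critical value: z_0.05 = ±1.645
p-value = 0.1284
Decision: fail to reject H₀ at α = 0.1

Answer: z = -1.5204, fail to reject H₀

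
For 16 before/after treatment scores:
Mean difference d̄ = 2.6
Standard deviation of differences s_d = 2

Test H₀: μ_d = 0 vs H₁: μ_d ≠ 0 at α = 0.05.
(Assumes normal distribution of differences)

Answer: t = 5.2000, reject H₀

Derivation:
df = n - 1 = 15
SE = s_d/√n = 2/√16 = 0.5000
t = d̄/SE = 2.6/0.5000 = 5.2000
Critical value: t_{0.025,15} = ±2.131
p-value ≈ 0.0001
Decision: reject H₀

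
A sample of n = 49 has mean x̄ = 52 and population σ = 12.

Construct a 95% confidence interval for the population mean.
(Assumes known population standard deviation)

Answer: (48.6400, 55.3600)

Derivation:
Confidence level: 95%, α = 0.05
z_0.025 = 1.960
SE = σ/√n = 12/√49 = 1.7143
Margin of error = 1.960 × 1.7143 = 3.3600
CI: x̄ ± margin = 52 ± 3.3600
CI: (48.6400, 55.3600)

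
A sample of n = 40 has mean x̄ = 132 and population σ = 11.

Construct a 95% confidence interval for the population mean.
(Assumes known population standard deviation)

Answer: (128.5910, 135.4090)

Derivation:
Confidence level: 95%, α = 0.05
z_0.025 = 1.960
SE = σ/√n = 11/√40 = 1.7393
Margin of error = 1.960 × 1.7393 = 3.4090
CI: x̄ ± margin = 132 ± 3.4090
CI: (128.5910, 135.4090)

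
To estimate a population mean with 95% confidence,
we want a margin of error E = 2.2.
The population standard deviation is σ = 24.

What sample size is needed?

Answer: n = 458

Derivation:
z_0.025 = 1.960
n = (z×σ/E)² = (1.960×24/2.2)²
n = 457.1821
Round up: n = 458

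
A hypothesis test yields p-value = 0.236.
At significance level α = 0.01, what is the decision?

Compare p-value to α:
0.236 ≥ 0.01
Decision: fail to reject H₀

Answer: fail to reject H₀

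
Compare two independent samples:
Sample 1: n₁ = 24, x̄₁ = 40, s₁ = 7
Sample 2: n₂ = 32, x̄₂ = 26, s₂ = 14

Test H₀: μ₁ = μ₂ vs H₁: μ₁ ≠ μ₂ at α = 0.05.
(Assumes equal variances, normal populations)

Pooled variance: s²_p = [23×7² + 31×14²]/(54) = 133.3889
s_p = 11.5494
SE = s_p×√(1/n₁ + 1/n₂) = 11.5494×√(1/24 + 1/32) = 3.1187
t = (x̄₁ - x̄₂)/SE = (40 - 26)/3.1187 = 4.4890
df = 54, t-critical = ±2.005
Decision: reject H₀

Answer: t = 4.4890, reject H₀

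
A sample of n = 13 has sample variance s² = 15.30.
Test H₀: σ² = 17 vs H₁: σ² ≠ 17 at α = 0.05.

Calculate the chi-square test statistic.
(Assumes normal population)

Answer: χ² = 10.8000, fail to reject H₀

Derivation:
df = n - 1 = 12
χ² = (n-1)s²/σ₀² = 12×15.30/17 = 10.8000
Critical values: χ²_{0.975,12} = 4.404, χ²_{0.025,12} = 23.337
Rejection region: χ² < 4.404 or χ² > 23.337
Decision: fail to reject H₀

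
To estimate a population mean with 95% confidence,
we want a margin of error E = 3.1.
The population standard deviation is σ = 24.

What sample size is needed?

Answer: n = 231

Derivation:
z_0.025 = 1.960
n = (z×σ/E)² = (1.960×24/3.1)²
n = 230.2561
Round up: n = 231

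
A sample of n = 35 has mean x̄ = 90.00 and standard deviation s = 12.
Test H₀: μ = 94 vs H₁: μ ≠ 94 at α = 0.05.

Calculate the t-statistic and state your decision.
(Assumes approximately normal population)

Answer: t = -1.9720, fail to reject H₀

Derivation:
df = n - 1 = 34
SE = s/√n = 12/√35 = 2.0284
t = (x̄ - μ₀)/SE = (90.00 - 94)/2.0284 = -1.9720
Critical value: t_{0.025,34} = ±2.032
p-value ≈ 0.0568
Decision: fail to reject H₀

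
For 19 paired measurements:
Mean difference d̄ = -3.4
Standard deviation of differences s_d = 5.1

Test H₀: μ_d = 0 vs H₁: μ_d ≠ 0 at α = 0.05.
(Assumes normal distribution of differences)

df = n - 1 = 18
SE = s_d/√n = 5.1/√19 = 1.1700
t = d̄/SE = -3.4/1.1700 = -2.9060
Critical value: t_{0.025,18} = ±2.101
p-value ≈ 0.0094
Decision: reject H₀

Answer: t = -2.9060, reject H₀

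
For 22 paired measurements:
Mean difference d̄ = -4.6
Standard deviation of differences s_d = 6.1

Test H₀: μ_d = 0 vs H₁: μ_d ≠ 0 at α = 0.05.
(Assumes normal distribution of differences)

df = n - 1 = 21
SE = s_d/√n = 6.1/√22 = 1.3005
t = d̄/SE = -4.6/1.3005 = -3.5371
Critical value: t_{0.025,21} = ±2.080
p-value ≈ 0.0020
Decision: reject H₀

Answer: t = -3.5371, reject H₀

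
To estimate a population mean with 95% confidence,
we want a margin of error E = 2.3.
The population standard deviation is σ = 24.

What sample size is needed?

Answer: n = 419

Derivation:
z_0.025 = 1.960
n = (z×σ/E)² = (1.960×24/2.3)²
n = 418.2914
Round up: n = 419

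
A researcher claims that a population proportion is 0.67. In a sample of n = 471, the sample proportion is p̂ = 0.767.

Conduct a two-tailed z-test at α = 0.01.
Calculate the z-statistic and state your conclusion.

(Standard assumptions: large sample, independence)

Answer: z = 4.4771, reject H₀

Derivation:
H₀: p = 0.67, H₁: p ≠ 0.67
Standard error: SE = √(p₀(1-p₀)/n) = √(0.67×0.33/471) = 0.021666
z-statistic: z = (p̂ - p₀)/SE = (0.767 - 0.67)/0.021666 = 4.4771
Critical value: z_0.005 = ±2.576
p-value < 0.0001
Decision: reject H₀ at α = 0.01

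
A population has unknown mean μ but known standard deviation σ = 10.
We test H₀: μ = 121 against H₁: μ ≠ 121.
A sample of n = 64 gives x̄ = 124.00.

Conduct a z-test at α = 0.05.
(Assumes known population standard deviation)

Answer: z = 2.4000, reject H₀

Derivation:
Standard error: SE = σ/√n = 10/√64 = 1.2500
z-statistic: z = (x̄ - μ₀)/SE = (124.00 - 121)/1.2500 = 2.4000
Critical value: ±1.960
p-value = 0.0164
Decision: reject H₀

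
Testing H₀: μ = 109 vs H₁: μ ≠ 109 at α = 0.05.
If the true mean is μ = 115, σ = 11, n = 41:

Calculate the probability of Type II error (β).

Answer: β ≈ 0.0627

Derivation:
SE = σ/√n = 11/√41 = 1.7179
Critical values: μ₀ ± z_0.025×SE = 109 ± 1.960×1.7179
Acceptance region: (105.6329, 112.3671)
Under H₁ (μ = 115): z_high = (112.3671 - 115)/1.7179 = -1.5326, z_low = (105.6329 - 115)/1.7179 = -5.4526
β = P(not reject | H₁) = Φ(-1.5326) - Φ(-5.4526) ≈ 0.0627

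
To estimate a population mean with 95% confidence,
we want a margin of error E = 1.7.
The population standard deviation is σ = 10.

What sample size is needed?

Answer: n = 133

Derivation:
z_0.025 = 1.960
n = (z×σ/E)² = (1.960×10/1.7)²
n = 132.9273
Round up: n = 133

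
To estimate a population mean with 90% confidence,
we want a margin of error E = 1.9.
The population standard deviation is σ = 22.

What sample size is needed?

z_0.05 = 1.645
n = (z×σ/E)² = (1.645×22/1.9)²
n = 362.8022
Round up: n = 363

Answer: n = 363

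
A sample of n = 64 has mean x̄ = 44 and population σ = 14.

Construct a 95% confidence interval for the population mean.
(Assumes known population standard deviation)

Confidence level: 95%, α = 0.05
z_0.025 = 1.960
SE = σ/√n = 14/√64 = 1.7500
Margin of error = 1.960 × 1.7500 = 3.4300
CI: x̄ ± margin = 44 ± 3.4300
CI: (40.5700, 47.4300)

Answer: (40.5700, 47.4300)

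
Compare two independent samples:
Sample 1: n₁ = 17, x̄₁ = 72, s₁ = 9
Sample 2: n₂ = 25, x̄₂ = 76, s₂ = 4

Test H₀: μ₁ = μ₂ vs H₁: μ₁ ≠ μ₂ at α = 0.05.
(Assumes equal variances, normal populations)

Answer: t = -1.9634, fail to reject H₀

Derivation:
Pooled variance: s²_p = [16×9² + 24×4²]/(40) = 42.0000
s_p = 6.4807
SE = s_p×√(1/n₁ + 1/n₂) = 6.4807×√(1/17 + 1/25) = 2.0373
t = (x̄₁ - x̄₂)/SE = (72 - 76)/2.0373 = -1.9634
df = 40, t-critical = ±2.021
Decision: fail to reject H₀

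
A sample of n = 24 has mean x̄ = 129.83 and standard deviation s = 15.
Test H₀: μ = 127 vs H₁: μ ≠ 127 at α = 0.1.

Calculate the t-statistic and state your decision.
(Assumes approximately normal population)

df = n - 1 = 23
SE = s/√n = 15/√24 = 3.0619
t = (x̄ - μ₀)/SE = (129.83 - 127)/3.0619 = 0.9243
Critical value: t_{0.05,23} = ±1.714
p-value ≈ 0.3649
Decision: fail to reject H₀

Answer: t = 0.9243, fail to reject H₀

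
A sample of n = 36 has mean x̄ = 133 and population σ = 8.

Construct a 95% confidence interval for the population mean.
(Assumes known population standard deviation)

Answer: (130.3867, 135.6133)

Derivation:
Confidence level: 95%, α = 0.05
z_0.025 = 1.960
SE = σ/√n = 8/√36 = 1.3333
Margin of error = 1.960 × 1.3333 = 2.6133
CI: x̄ ± margin = 133 ± 2.6133
CI: (130.3867, 135.6133)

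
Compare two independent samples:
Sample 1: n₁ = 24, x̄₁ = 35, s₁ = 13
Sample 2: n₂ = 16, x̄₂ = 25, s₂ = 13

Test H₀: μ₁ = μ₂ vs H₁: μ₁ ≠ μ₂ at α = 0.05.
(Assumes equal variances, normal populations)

Pooled variance: s²_p = [23×13² + 15×13²]/(38) = 169.0000
s_p = 13.0000
SE = s_p×√(1/n₁ + 1/n₂) = 13.0000×√(1/24 + 1/16) = 4.1957
t = (x̄₁ - x̄₂)/SE = (35 - 25)/4.1957 = 2.3834
df = 38, t-critical = ±2.024
Decision: reject H₀

Answer: t = 2.3834, reject H₀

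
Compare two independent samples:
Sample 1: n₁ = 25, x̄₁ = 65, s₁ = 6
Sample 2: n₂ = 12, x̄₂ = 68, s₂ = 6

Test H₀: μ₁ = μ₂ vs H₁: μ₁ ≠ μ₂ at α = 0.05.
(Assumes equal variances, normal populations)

Answer: t = -1.4238, fail to reject H₀

Derivation:
Pooled variance: s²_p = [24×6² + 11×6²]/(35) = 36.0000
s_p = 6.0000
SE = s_p×√(1/n₁ + 1/n₂) = 6.0000×√(1/25 + 1/12) = 2.1071
t = (x̄₁ - x̄₂)/SE = (65 - 68)/2.1071 = -1.4238
df = 35, t-critical = ±2.030
Decision: fail to reject H₀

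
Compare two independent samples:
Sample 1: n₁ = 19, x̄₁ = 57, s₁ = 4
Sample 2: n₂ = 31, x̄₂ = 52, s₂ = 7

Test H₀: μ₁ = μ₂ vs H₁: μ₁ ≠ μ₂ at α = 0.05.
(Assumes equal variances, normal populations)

Pooled variance: s²_p = [18×4² + 30×7²]/(48) = 36.6250
s_p = 6.0519
SE = s_p×√(1/n₁ + 1/n₂) = 6.0519×√(1/19 + 1/31) = 1.7633
t = (x̄₁ - x̄₂)/SE = (57 - 52)/1.7633 = 2.8356
df = 48, t-critical = ±2.011
Decision: reject H₀

Answer: t = 2.8356, reject H₀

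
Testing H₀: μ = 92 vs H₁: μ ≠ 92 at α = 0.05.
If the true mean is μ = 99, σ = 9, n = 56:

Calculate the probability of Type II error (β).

SE = σ/√n = 9/√56 = 1.2027
Critical values: μ₀ ± z_0.025×SE = 92 ± 1.960×1.2027
Acceptance region: (89.6427, 94.3573)
Under H₁ (μ = 99): z_high = (94.3573 - 99)/1.2027 = -3.8602, z_low = (89.6427 - 99)/1.2027 = -7.7802
β = P(not reject | H₁) = Φ(-3.8602) - Φ(-7.7802) ≈ 0.0001

Answer: β ≈ 0.0001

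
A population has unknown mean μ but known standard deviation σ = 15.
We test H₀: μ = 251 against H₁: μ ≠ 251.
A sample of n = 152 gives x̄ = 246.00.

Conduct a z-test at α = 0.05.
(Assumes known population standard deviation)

Answer: z = -4.1095, reject H₀

Derivation:
Standard error: SE = σ/√n = 15/√152 = 1.2167
z-statistic: z = (x̄ - μ₀)/SE = (246.00 - 251)/1.2167 = -4.1095
Critical value: ±1.960
p-value < 0.0001
Decision: reject H₀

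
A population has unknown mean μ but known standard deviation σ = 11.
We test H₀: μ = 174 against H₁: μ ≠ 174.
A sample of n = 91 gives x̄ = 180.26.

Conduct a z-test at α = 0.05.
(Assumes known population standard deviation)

Standard error: SE = σ/√n = 11/√91 = 1.1531
z-statistic: z = (x̄ - μ₀)/SE = (180.26 - 174)/1.1531 = 5.4288
Critical value: ±1.960
p-value < 0.0001
Decision: reject H₀

Answer: z = 5.4288, reject H₀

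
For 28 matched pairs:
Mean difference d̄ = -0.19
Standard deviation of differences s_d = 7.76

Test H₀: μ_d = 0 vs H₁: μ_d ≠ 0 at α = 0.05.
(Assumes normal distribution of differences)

Answer: t = -0.1296, fail to reject H₀

Derivation:
df = n - 1 = 27
SE = s_d/√n = 7.76/√28 = 1.4665
t = d̄/SE = -0.19/1.4665 = -0.1296
Critical value: t_{0.025,27} = ±2.052
p-value ≈ 0.8978
Decision: fail to reject H₀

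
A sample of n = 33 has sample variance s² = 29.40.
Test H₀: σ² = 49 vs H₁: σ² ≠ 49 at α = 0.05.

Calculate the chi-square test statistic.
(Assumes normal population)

Answer: χ² = 19.2000, fail to reject H₀

Derivation:
df = n - 1 = 32
χ² = (n-1)s²/σ₀² = 32×29.40/49 = 19.2000
Critical values: χ²_{0.975,32} = 18.291, χ²_{0.025,32} = 49.480
Rejection region: χ² < 18.291 or χ² > 49.480
Decision: fail to reject H₀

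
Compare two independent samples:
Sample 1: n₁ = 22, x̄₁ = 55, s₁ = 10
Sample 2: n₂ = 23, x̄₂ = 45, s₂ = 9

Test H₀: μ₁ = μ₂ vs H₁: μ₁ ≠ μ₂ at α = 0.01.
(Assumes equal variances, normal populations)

Pooled variance: s²_p = [21×10² + 22×9²]/(43) = 90.2791
s_p = 9.5015
SE = s_p×√(1/n₁ + 1/n₂) = 9.5015×√(1/22 + 1/23) = 2.8335
t = (x̄₁ - x̄₂)/SE = (55 - 45)/2.8335 = 3.5292
df = 43, t-critical = ±2.695
Decision: reject H₀

Answer: t = 3.5292, reject H₀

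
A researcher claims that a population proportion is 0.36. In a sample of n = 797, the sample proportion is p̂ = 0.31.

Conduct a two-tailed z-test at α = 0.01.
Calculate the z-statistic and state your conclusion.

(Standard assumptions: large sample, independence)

Answer: z = -2.9408, reject H₀

Derivation:
H₀: p = 0.36, H₁: p ≠ 0.36
Standard error: SE = √(p₀(1-p₀)/n) = √(0.36×0.64/797) = 0.017002
z-statistic: z = (p̂ - p₀)/SE = (0.31 - 0.36)/0.017002 = -2.9408
Critical value: z_0.005 = ±2.576
p-value = 0.0033
Decision: reject H₀ at α = 0.01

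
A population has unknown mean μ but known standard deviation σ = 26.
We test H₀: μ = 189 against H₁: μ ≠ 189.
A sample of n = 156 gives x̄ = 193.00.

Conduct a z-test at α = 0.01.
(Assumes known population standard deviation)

Answer: z = 1.9215, fail to reject H₀

Derivation:
Standard error: SE = σ/√n = 26/√156 = 2.0817
z-statistic: z = (x̄ - μ₀)/SE = (193.00 - 189)/2.0817 = 1.9215
Critical value: ±2.576
p-value = 0.0547
Decision: fail to reject H₀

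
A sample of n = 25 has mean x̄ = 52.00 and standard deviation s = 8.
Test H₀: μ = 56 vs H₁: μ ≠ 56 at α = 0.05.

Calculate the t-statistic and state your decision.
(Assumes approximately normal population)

Answer: t = -2.5000, reject H₀

Derivation:
df = n - 1 = 24
SE = s/√n = 8/√25 = 1.6000
t = (x̄ - μ₀)/SE = (52.00 - 56)/1.6000 = -2.5000
Critical value: t_{0.025,24} = ±2.064
p-value ≈ 0.0197
Decision: reject H₀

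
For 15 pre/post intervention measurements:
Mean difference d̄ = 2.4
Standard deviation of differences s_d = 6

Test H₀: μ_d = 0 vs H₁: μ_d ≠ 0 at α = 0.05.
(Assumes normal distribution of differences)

Answer: t = 1.5492, fail to reject H₀

Derivation:
df = n - 1 = 14
SE = s_d/√n = 6/√15 = 1.5492
t = d̄/SE = 2.4/1.5492 = 1.5492
Critical value: t_{0.025,14} = ±2.145
p-value ≈ 0.1436
Decision: fail to reject H₀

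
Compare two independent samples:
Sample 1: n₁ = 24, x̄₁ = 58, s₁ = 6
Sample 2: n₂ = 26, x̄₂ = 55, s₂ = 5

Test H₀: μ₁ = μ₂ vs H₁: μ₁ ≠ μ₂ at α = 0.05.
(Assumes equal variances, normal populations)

Pooled variance: s²_p = [23×6² + 25×5²]/(48) = 30.2708
s_p = 5.5019
SE = s_p×√(1/n₁ + 1/n₂) = 5.5019×√(1/24 + 1/26) = 1.5574
t = (x̄₁ - x̄₂)/SE = (58 - 55)/1.5574 = 1.9263
df = 48, t-critical = ±2.011
Decision: fail to reject H₀

Answer: t = 1.9263, fail to reject H₀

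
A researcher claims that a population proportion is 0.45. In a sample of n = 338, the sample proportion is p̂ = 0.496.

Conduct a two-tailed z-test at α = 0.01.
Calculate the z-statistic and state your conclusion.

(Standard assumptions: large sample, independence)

H₀: p = 0.45, H₁: p ≠ 0.45
Standard error: SE = √(p₀(1-p₀)/n) = √(0.45×0.55/338) = 0.027060
z-statistic: z = (p̂ - p₀)/SE = (0.496 - 0.45)/0.027060 = 1.6999
Critical value: z_0.005 = ±2.576
p-value = 0.0891
Decision: fail to reject H₀ at α = 0.01

Answer: z = 1.6999, fail to reject H₀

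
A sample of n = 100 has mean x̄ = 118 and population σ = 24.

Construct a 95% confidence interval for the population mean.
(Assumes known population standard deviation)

Confidence level: 95%, α = 0.05
z_0.025 = 1.960
SE = σ/√n = 24/√100 = 2.4000
Margin of error = 1.960 × 2.4000 = 4.7040
CI: x̄ ± margin = 118 ± 4.7040
CI: (113.2960, 122.7040)

Answer: (113.2960, 122.7040)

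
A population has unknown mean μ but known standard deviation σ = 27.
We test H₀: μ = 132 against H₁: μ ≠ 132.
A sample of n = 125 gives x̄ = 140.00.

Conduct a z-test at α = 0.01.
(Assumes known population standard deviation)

Standard error: SE = σ/√n = 27/√125 = 2.4150
z-statistic: z = (x̄ - μ₀)/SE = (140.00 - 132)/2.4150 = 3.3126
Critical value: ±2.576
p-value = 0.0009
Decision: reject H₀

Answer: z = 3.3126, reject H₀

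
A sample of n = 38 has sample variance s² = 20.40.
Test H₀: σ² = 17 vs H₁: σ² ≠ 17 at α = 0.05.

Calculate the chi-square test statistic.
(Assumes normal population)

df = n - 1 = 37
χ² = (n-1)s²/σ₀² = 37×20.40/17 = 44.4000
Critical values: χ²_{0.975,37} = 22.106, χ²_{0.025,37} = 55.668
Rejection region: χ² < 22.106 or χ² > 55.668
Decision: fail to reject H₀

Answer: χ² = 44.4000, fail to reject H₀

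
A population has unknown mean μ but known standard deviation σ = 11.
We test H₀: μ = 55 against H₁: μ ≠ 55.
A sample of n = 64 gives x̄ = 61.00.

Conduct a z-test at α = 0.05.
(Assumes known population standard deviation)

Standard error: SE = σ/√n = 11/√64 = 1.3750
z-statistic: z = (x̄ - μ₀)/SE = (61.00 - 55)/1.3750 = 4.3636
Critical value: ±1.960
p-value < 0.0001
Decision: reject H₀

Answer: z = 4.3636, reject H₀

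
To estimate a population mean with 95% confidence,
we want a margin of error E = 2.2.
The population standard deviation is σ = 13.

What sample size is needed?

z_0.025 = 1.960
n = (z×σ/E)² = (1.960×13/2.2)²
n = 134.1385
Round up: n = 135

Answer: n = 135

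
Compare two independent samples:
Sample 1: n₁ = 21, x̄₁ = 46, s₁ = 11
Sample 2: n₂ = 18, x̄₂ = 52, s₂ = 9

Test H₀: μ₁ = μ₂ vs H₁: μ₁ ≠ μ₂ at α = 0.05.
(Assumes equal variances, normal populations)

Pooled variance: s²_p = [20×11² + 17×9²]/(37) = 102.6216
s_p = 10.1302
SE = s_p×√(1/n₁ + 1/n₂) = 10.1302×√(1/21 + 1/18) = 3.2539
t = (x̄₁ - x̄₂)/SE = (46 - 52)/3.2539 = -1.8439
df = 37, t-critical = ±2.026
Decision: fail to reject H₀

Answer: t = -1.8439, fail to reject H₀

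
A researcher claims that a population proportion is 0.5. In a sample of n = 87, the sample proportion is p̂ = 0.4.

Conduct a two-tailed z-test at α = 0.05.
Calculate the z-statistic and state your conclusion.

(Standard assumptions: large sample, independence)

Answer: z = -1.8655, fail to reject H₀

Derivation:
H₀: p = 0.5, H₁: p ≠ 0.5
Standard error: SE = √(p₀(1-p₀)/n) = √(0.5×0.5/87) = 0.053606
z-statistic: z = (p̂ - p₀)/SE = (0.4 - 0.5)/0.053606 = -1.8655
Critical value: z_0.025 = ±1.960
p-value = 0.0621
Decision: fail to reject H₀ at α = 0.05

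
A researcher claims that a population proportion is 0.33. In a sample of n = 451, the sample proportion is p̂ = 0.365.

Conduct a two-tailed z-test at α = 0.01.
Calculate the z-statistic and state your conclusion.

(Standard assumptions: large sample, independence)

H₀: p = 0.33, H₁: p ≠ 0.33
Standard error: SE = √(p₀(1-p₀)/n) = √(0.33×0.67/451) = 0.022141
z-statistic: z = (p̂ - p₀)/SE = (0.365 - 0.33)/0.022141 = 1.5808
Critical value: z_0.005 = ±2.576
p-value = 0.1139
Decision: fail to reject H₀ at α = 0.01

Answer: z = 1.5808, fail to reject H₀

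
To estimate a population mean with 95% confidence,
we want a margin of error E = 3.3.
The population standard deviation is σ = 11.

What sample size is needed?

Answer: n = 43

Derivation:
z_0.025 = 1.960
n = (z×σ/E)² = (1.960×11/3.3)²
n = 42.6844
Round up: n = 43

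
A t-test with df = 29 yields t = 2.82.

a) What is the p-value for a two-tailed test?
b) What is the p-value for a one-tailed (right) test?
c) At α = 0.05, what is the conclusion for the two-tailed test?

Answer: a) 0.0086, b) 0.0043, c) reject H₀

Derivation:
Using t-distribution with df = 29:
a) Two-tailed: p = 2×P(T > 2.82) = 0.0086
b) One-tailed: p = P(T > 2.82) = 0.0043
c) 0.0086 < 0.05, reject H₀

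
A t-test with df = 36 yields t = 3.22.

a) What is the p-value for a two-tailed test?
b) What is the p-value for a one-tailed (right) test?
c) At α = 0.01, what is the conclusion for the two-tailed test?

Using t-distribution with df = 36:
a) Two-tailed: p = 2×P(T > 3.22) = 0.0027
b) One-tailed: p = P(T > 3.22) = 0.0014
c) 0.0027 < 0.01, reject H₀

Answer: a) 0.0027, b) 0.0014, c) reject H₀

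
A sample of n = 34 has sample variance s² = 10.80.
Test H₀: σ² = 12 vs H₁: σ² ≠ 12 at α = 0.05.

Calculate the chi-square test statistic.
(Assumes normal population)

Answer: χ² = 29.7000, fail to reject H₀

Derivation:
df = n - 1 = 33
χ² = (n-1)s²/σ₀² = 33×10.80/12 = 29.7000
Critical values: χ²_{0.975,33} = 19.047, χ²_{0.025,33} = 50.725
Rejection region: χ² < 19.047 or χ² > 50.725
Decision: fail to reject H₀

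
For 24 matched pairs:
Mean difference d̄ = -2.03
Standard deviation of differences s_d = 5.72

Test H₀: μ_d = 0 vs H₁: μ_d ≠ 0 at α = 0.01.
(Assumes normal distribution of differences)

Answer: t = -1.7386, fail to reject H₀

Derivation:
df = n - 1 = 23
SE = s_d/√n = 5.72/√24 = 1.1676
t = d̄/SE = -2.03/1.1676 = -1.7386
Critical value: t_{0.005,23} = ±2.807
p-value ≈ 0.0955
Decision: fail to reject H₀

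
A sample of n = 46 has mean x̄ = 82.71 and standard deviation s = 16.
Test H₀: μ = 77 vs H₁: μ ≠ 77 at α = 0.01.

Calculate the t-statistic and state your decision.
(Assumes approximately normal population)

Answer: t = 2.4204, fail to reject H₀

Derivation:
df = n - 1 = 45
SE = s/√n = 16/√46 = 2.3591
t = (x̄ - μ₀)/SE = (82.71 - 77)/2.3591 = 2.4204
Critical value: t_{0.005,45} = ±2.690
p-value ≈ 0.0196
Decision: fail to reject H₀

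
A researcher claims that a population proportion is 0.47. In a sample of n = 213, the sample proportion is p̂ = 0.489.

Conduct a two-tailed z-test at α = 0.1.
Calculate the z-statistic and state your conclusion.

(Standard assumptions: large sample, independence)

Answer: z = 0.5556, fail to reject H₀

Derivation:
H₀: p = 0.47, H₁: p ≠ 0.47
Standard error: SE = √(p₀(1-p₀)/n) = √(0.47×0.53/213) = 0.034198
z-statistic: z = (p̂ - p₀)/SE = (0.489 - 0.47)/0.034198 = 0.5556
Critical value: z_0.05 = ±1.645
p-value = 0.5785
Decision: fail to reject H₀ at α = 0.1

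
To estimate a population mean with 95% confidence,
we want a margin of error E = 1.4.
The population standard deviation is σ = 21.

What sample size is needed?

Answer: n = 865

Derivation:
z_0.025 = 1.960
n = (z×σ/E)² = (1.960×21/1.4)²
n = 864.3600
Round up: n = 865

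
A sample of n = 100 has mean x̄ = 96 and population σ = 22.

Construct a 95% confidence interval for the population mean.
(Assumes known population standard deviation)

Confidence level: 95%, α = 0.05
z_0.025 = 1.960
SE = σ/√n = 22/√100 = 2.2000
Margin of error = 1.960 × 2.2000 = 4.3120
CI: x̄ ± margin = 96 ± 4.3120
CI: (91.6880, 100.3120)

Answer: (91.6880, 100.3120)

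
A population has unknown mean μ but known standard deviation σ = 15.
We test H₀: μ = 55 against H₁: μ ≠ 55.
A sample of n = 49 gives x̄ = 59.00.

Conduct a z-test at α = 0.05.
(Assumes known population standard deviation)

Standard error: SE = σ/√n = 15/√49 = 2.1429
z-statistic: z = (x̄ - μ₀)/SE = (59.00 - 55)/2.1429 = 1.8666
Critical value: ±1.960
p-value = 0.0620
Decision: fail to reject H₀

Answer: z = 1.8666, fail to reject H₀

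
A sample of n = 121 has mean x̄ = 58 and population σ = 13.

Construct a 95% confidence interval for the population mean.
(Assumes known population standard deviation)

Answer: (55.6837, 60.3163)

Derivation:
Confidence level: 95%, α = 0.05
z_0.025 = 1.960
SE = σ/√n = 13/√121 = 1.1818
Margin of error = 1.960 × 1.1818 = 2.3163
CI: x̄ ± margin = 58 ± 2.3163
CI: (55.6837, 60.3163)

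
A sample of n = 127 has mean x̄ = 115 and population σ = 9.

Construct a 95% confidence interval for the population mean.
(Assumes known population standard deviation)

Confidence level: 95%, α = 0.05
z_0.025 = 1.960
SE = σ/√n = 9/√127 = 0.7986
Margin of error = 1.960 × 0.7986 = 1.5653
CI: x̄ ± margin = 115 ± 1.5653
CI: (113.4347, 116.5653)

Answer: (113.4347, 116.5653)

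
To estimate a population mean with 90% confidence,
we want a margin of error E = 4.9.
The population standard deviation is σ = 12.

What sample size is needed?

Answer: n = 17

Derivation:
z_0.05 = 1.645
n = (z×σ/E)² = (1.645×12/4.9)²
n = 16.2294
Round up: n = 17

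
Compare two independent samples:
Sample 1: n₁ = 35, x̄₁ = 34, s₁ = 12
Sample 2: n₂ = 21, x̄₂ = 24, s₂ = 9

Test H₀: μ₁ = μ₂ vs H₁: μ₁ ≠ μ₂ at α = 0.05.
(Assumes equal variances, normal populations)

Pooled variance: s²_p = [34×12² + 20×9²]/(54) = 120.6667
s_p = 10.9848
SE = s_p×√(1/n₁ + 1/n₂) = 10.9848×√(1/35 + 1/21) = 3.0321
t = (x̄₁ - x̄₂)/SE = (34 - 24)/3.0321 = 3.2980
df = 54, t-critical = ±2.005
Decision: reject H₀

Answer: t = 3.2980, reject H₀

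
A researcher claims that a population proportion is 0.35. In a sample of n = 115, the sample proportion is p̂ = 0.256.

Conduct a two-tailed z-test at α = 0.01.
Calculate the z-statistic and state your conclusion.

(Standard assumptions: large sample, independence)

H₀: p = 0.35, H₁: p ≠ 0.35
Standard error: SE = √(p₀(1-p₀)/n) = √(0.35×0.65/115) = 0.044478
z-statistic: z = (p̂ - p₀)/SE = (0.256 - 0.35)/0.044478 = -2.1134
Critical value: z_0.005 = ±2.576
p-value = 0.0346
Decision: fail to reject H₀ at α = 0.01

Answer: z = -2.1134, fail to reject H₀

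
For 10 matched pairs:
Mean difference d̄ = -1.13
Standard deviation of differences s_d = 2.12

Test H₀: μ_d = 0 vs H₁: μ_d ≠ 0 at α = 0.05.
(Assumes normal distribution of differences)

Answer: t = -1.6856, fail to reject H₀

Derivation:
df = n - 1 = 9
SE = s_d/√n = 2.12/√10 = 0.6704
t = d̄/SE = -1.13/0.6704 = -1.6856
Critical value: t_{0.025,9} = ±2.262
p-value ≈ 0.1262
Decision: fail to reject H₀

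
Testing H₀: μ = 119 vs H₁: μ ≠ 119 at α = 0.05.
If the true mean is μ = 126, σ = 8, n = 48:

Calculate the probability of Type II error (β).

Answer: β ≈ 0.0000

Derivation:
SE = σ/√n = 8/√48 = 1.1547
Critical values: μ₀ ± z_0.025×SE = 119 ± 1.960×1.1547
Acceptance region: (116.7368, 121.2632)
Under H₁ (μ = 126): z_high = (121.2632 - 126)/1.1547 = -4.1022, z_low = (116.7368 - 126)/1.1547 = -8.0222
β = P(not reject | H₁) = Φ(-4.1022) - Φ(-8.0222) ≈ 0.0000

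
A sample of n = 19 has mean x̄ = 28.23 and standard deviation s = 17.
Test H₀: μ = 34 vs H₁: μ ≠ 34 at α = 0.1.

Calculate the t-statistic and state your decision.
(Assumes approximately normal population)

Answer: t = -1.4794, fail to reject H₀

Derivation:
df = n - 1 = 18
SE = s/√n = 17/√19 = 3.9001
t = (x̄ - μ₀)/SE = (28.23 - 34)/3.9001 = -1.4794
Critical value: t_{0.05,18} = ±1.734
p-value ≈ 0.1563
Decision: fail to reject H₀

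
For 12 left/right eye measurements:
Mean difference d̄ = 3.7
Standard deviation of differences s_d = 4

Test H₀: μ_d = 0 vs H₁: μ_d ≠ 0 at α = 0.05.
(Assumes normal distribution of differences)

Answer: t = 3.2043, reject H₀

Derivation:
df = n - 1 = 11
SE = s_d/√n = 4/√12 = 1.1547
t = d̄/SE = 3.7/1.1547 = 3.2043
Critical value: t_{0.025,11} = ±2.201
p-value ≈ 0.0084
Decision: reject H₀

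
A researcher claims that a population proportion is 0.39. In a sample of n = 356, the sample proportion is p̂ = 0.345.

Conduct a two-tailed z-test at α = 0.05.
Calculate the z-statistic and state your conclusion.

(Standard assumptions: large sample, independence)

H₀: p = 0.39, H₁: p ≠ 0.39
Standard error: SE = √(p₀(1-p₀)/n) = √(0.39×0.61/356) = 0.025851
z-statistic: z = (p̂ - p₀)/SE = (0.345 - 0.39)/0.025851 = -1.7407
Critical value: z_0.025 = ±1.960
p-value = 0.0817
Decision: fail to reject H₀ at α = 0.05

Answer: z = -1.7407, fail to reject H₀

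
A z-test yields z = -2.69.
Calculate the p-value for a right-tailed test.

Answer: p-value ≈ 0.9964

Derivation:
For z = -2.69:
p = P(Z > -2.69) = 1 - Φ(-2.69) = 0.9964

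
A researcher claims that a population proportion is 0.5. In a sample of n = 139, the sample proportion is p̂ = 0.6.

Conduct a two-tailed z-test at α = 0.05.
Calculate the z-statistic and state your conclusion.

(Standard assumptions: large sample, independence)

Answer: z = 2.3580, reject H₀

Derivation:
H₀: p = 0.5, H₁: p ≠ 0.5
Standard error: SE = √(p₀(1-p₀)/n) = √(0.5×0.5/139) = 0.042409
z-statistic: z = (p̂ - p₀)/SE = (0.6 - 0.5)/0.042409 = 2.3580
Critical value: z_0.025 = ±1.960
p-value = 0.0184
Decision: reject H₀ at α = 0.05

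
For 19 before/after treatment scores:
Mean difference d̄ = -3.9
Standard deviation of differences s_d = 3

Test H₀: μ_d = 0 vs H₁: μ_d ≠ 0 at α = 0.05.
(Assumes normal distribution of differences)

Answer: t = -5.6670, reject H₀

Derivation:
df = n - 1 = 18
SE = s_d/√n = 3/√19 = 0.6882
t = d̄/SE = -3.9/0.6882 = -5.6670
Critical value: t_{0.025,18} = ±2.101
p-value < 0.0001
Decision: reject H₀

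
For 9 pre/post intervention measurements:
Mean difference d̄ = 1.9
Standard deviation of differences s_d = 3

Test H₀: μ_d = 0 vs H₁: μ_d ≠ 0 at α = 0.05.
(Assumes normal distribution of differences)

Answer: t = 1.9000, fail to reject H₀

Derivation:
df = n - 1 = 8
SE = s_d/√n = 3/√9 = 1.0000
t = d̄/SE = 1.9/1.0000 = 1.9000
Critical value: t_{0.025,8} = ±2.306
p-value ≈ 0.0940
Decision: fail to reject H₀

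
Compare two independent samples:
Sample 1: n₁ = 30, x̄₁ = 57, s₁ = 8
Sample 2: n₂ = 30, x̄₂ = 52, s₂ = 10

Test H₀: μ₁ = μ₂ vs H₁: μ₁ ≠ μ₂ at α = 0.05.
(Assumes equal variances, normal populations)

Answer: t = 2.1385, reject H₀

Derivation:
Pooled variance: s²_p = [29×8² + 29×10²]/(58) = 82.0000
s_p = 9.0554
SE = s_p×√(1/n₁ + 1/n₂) = 9.0554×√(1/30 + 1/30) = 2.3381
t = (x̄₁ - x̄₂)/SE = (57 - 52)/2.3381 = 2.1385
df = 58, t-critical = ±2.002
Decision: reject H₀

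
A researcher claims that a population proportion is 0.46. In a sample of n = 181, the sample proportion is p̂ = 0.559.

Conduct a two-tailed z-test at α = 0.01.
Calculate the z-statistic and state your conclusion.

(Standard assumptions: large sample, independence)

H₀: p = 0.46, H₁: p ≠ 0.46
Standard error: SE = √(p₀(1-p₀)/n) = √(0.46×0.54/181) = 0.037046
z-statistic: z = (p̂ - p₀)/SE = (0.559 - 0.46)/0.037046 = 2.6724
Critical value: z_0.005 = ±2.576
p-value = 0.0075
Decision: reject H₀ at α = 0.01

Answer: z = 2.6724, reject H₀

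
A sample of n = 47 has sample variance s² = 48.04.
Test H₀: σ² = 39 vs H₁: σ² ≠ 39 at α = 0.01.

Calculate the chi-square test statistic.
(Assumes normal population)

df = n - 1 = 46
χ² = (n-1)s²/σ₀² = 46×48.04/39 = 56.6626
Critical values: χ²_{0.995,46} = 25.041, χ²_{0.005,46} = 74.437
Rejection region: χ² < 25.041 or χ² > 74.437
Decision: fail to reject H₀

Answer: χ² = 56.6626, fail to reject H₀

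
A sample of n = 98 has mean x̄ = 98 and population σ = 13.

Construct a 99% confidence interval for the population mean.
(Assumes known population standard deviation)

Confidence level: 99%, α = 0.01
z_0.005 = 2.576
SE = σ/√n = 13/√98 = 1.3132
Margin of error = 2.576 × 1.3132 = 3.3828
CI: x̄ ± margin = 98 ± 3.3828
CI: (94.6172, 101.3828)

Answer: (94.6172, 101.3828)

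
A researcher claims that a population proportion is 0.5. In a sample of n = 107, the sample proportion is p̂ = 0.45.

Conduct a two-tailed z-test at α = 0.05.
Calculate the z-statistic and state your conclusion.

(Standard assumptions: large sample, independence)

Answer: z = -1.0344, fail to reject H₀

Derivation:
H₀: p = 0.5, H₁: p ≠ 0.5
Standard error: SE = √(p₀(1-p₀)/n) = √(0.5×0.5/107) = 0.048337
z-statistic: z = (p̂ - p₀)/SE = (0.45 - 0.5)/0.048337 = -1.0344
Critical value: z_0.025 = ±1.960
p-value = 0.3009
Decision: fail to reject H₀ at α = 0.05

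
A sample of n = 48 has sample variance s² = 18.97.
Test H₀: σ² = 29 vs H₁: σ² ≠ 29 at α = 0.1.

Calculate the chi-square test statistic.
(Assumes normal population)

df = n - 1 = 47
χ² = (n-1)s²/σ₀² = 47×18.97/29 = 30.7445
Critical values: χ²_{0.95,47} = 32.268, χ²_{0.05,47} = 64.001
Rejection region: χ² < 32.268 or χ² > 64.001
Decision: reject H₀

Answer: χ² = 30.7445, reject H₀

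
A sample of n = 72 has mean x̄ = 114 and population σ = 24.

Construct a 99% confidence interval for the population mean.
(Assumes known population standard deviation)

Confidence level: 99%, α = 0.01
z_0.005 = 2.576
SE = σ/√n = 24/√72 = 2.8284
Margin of error = 2.576 × 2.8284 = 7.2860
CI: x̄ ± margin = 114 ± 7.2860
CI: (106.7140, 121.2860)

Answer: (106.7140, 121.2860)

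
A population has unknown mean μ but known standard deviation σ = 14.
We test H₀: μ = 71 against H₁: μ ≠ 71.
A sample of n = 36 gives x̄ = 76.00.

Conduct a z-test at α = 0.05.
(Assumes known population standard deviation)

Standard error: SE = σ/√n = 14/√36 = 2.3333
z-statistic: z = (x̄ - μ₀)/SE = (76.00 - 71)/2.3333 = 2.1429
Critical value: ±1.960
p-value = 0.0321
Decision: reject H₀

Answer: z = 2.1429, reject H₀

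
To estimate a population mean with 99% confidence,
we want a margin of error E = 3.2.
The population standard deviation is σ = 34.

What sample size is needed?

Answer: n = 750

Derivation:
z_0.005 = 2.576
n = (z×σ/E)² = (2.576×34/3.2)²
n = 749.1169
Round up: n = 750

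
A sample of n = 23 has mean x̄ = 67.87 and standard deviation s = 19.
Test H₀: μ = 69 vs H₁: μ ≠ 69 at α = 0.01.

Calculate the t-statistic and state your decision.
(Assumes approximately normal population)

df = n - 1 = 22
SE = s/√n = 19/√23 = 3.9618
t = (x̄ - μ₀)/SE = (67.87 - 69)/3.9618 = -0.2852
Critical value: t_{0.005,22} = ±2.819
p-value ≈ 0.7782
Decision: fail to reject H₀

Answer: t = -0.2852, fail to reject H₀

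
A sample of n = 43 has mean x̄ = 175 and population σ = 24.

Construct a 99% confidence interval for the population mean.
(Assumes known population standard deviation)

Confidence level: 99%, α = 0.01
z_0.005 = 2.576
SE = σ/√n = 24/√43 = 3.6600
Margin of error = 2.576 × 3.6600 = 9.4282
CI: x̄ ± margin = 175 ± 9.4282
CI: (165.5718, 184.4282)

Answer: (165.5718, 184.4282)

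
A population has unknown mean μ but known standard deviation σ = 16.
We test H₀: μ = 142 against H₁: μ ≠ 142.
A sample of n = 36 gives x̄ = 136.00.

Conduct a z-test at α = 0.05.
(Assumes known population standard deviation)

Standard error: SE = σ/√n = 16/√36 = 2.6667
z-statistic: z = (x̄ - μ₀)/SE = (136.00 - 142)/2.6667 = -2.2500
Critical value: ±1.960
p-value = 0.0244
Decision: reject H₀

Answer: z = -2.2500, reject H₀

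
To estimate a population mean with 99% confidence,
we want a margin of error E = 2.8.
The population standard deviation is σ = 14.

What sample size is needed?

z_0.005 = 2.576
n = (z×σ/E)² = (2.576×14/2.8)²
n = 165.8944
Round up: n = 166

Answer: n = 166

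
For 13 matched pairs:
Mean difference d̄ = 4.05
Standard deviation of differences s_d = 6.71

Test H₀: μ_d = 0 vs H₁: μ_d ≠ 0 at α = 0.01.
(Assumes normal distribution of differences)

df = n - 1 = 12
SE = s_d/√n = 6.71/√13 = 1.8610
t = d̄/SE = 4.05/1.8610 = 2.1762
Critical value: t_{0.005,12} = ±3.055
p-value ≈ 0.0502
Decision: fail to reject H₀

Answer: t = 2.1762, fail to reject H₀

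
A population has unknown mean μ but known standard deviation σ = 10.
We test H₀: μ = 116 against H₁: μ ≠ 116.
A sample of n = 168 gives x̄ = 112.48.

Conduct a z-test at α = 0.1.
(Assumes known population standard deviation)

Standard error: SE = σ/√n = 10/√168 = 0.7715
z-statistic: z = (x̄ - μ₀)/SE = (112.48 - 116)/0.7715 = -4.5625
Critical value: ±1.645
p-value < 0.0001
Decision: reject H₀

Answer: z = -4.5625, reject H₀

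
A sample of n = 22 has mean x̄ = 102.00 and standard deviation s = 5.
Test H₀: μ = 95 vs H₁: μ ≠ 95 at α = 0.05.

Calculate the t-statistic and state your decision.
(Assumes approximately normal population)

df = n - 1 = 21
SE = s/√n = 5/√22 = 1.0660
t = (x̄ - μ₀)/SE = (102.00 - 95)/1.0660 = 6.5666
Critical value: t_{0.025,21} = ±2.080
p-value < 0.0001
Decision: reject H₀

Answer: t = 6.5666, reject H₀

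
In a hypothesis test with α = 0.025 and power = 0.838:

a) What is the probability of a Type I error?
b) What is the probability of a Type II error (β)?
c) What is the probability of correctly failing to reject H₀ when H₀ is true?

a) Type I error probability = α = 0.025
b) Power = P(reject H₀ | H₁ true) = 1 - β = 0.838, so Type II error probability = β = 1 - Power = 0.162
c) P(fail to reject H₀ | H₀ true) = 1 - α = 0.975

Answer: a) 0.025, b) 0.162, c) 0.975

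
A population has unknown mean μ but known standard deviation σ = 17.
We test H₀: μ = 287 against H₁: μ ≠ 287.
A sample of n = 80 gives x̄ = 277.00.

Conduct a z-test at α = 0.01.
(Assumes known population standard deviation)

Standard error: SE = σ/√n = 17/√80 = 1.9007
z-statistic: z = (x̄ - μ₀)/SE = (277.00 - 287)/1.9007 = -5.2612
Critical value: ±2.576
p-value < 0.0001
Decision: reject H₀

Answer: z = -5.2612, reject H₀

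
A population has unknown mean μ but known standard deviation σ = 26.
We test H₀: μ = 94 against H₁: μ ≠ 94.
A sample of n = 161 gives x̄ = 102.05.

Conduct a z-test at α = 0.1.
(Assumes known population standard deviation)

Answer: z = 3.9286, reject H₀

Derivation:
Standard error: SE = σ/√n = 26/√161 = 2.0491
z-statistic: z = (x̄ - μ₀)/SE = (102.05 - 94)/2.0491 = 3.9286
Critical value: ±1.645
p-value = 0.0001
Decision: reject H₀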